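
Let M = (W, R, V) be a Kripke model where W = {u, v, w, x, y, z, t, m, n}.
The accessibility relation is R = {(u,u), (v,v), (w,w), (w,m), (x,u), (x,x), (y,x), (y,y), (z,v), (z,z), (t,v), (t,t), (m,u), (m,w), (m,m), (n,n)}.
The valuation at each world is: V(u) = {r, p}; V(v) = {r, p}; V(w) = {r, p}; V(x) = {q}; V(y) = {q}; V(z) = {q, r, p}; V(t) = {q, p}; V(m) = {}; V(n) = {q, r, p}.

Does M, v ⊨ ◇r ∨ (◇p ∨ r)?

At v: ◇r is true, ◇p ∨ r is true, so ◇r ∨ (◇p ∨ r) is true.
  At v: ◇r requires r at some successor in {v}.
    r holds at v, so ◇r is true at v.
  At v: ◇p is true, r is true, so ◇p ∨ r is true.
    At v: ◇p requires p at some successor in {v}.
      p holds at v, so ◇p is true at v.

Yes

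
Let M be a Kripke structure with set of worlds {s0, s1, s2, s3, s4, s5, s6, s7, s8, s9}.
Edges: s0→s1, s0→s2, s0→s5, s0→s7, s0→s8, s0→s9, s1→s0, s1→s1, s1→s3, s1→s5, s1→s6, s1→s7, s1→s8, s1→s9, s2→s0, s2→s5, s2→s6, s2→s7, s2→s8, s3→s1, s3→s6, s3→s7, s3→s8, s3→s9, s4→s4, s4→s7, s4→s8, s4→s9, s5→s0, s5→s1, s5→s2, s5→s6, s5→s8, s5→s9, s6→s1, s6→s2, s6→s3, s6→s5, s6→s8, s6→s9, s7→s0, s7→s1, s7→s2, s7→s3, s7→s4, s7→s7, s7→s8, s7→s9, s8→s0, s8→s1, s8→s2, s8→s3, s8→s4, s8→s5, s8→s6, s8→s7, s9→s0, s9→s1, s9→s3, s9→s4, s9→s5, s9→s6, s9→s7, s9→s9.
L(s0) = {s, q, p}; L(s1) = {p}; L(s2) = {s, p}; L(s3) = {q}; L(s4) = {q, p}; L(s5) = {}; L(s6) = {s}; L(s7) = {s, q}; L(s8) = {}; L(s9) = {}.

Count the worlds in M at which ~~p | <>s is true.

10

Let φ = ~~p | <>s. Evaluate φ at each world:
  s0 (successors {s1, s2, s5, s7, s8, s9}): φ is true.
  s1 (successors {s0, s1, s3, s5, s6, s7, s8, s9}): φ is true.
  s2 (successors {s0, s5, s6, s7, s8}): φ is true.
  s3 (successors {s1, s6, s7, s8, s9}): φ is true.
  s4 (successors {s4, s7, s8, s9}): φ is true.
  s5 (successors {s0, s1, s2, s6, s8, s9}): φ is true.
  s6 (successors {s1, s2, s3, s5, s8, s9}): φ is true.
  s7 (successors {s0, s1, s2, s3, s4, s7, s8, s9}): φ is true.
  s8 (successors {s0, s1, s2, s3, s4, s5, s6, s7}): φ is true.
  s9 (successors {s0, s1, s3, s4, s5, s6, s7, s9}): φ is true.
For instance, at s9:
  At s9: ~~p is false, <>s is true, so ~~p | <>s is true.
    At s9: <>s requires s at some successor in {s0, s1, s3, s4, s5, s6, s7, s9}.
      s holds at s0, so <>s is true at s9.
Satisfying worlds: {s0, s1, s2, s3, s4, s5, s6, s7, s8, s9}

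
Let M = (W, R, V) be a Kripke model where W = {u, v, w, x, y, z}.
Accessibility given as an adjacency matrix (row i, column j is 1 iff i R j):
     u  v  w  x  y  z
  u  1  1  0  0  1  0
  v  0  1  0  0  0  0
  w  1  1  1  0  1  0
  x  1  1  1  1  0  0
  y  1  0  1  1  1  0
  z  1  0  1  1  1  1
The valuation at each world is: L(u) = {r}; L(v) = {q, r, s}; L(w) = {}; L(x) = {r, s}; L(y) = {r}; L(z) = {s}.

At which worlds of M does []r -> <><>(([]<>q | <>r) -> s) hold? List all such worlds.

Recall that []ψ holds at a world iff ψ holds at every accessible world, and <>ψ holds iff ψ holds at some accessible world.
Let φ = []r -> <><>(([]<>q | <>r) -> s). Evaluate φ at each world:
  u (successors {u, v, y}): φ is true.
  v (successors {v}): φ is true.
  w (successors {u, v, w, y}): φ is true.
  x (successors {u, v, w, x}): φ is true.
  y (successors {u, w, x, y}): φ is true.
  z (successors {u, w, x, y, z}): φ is true.
For instance, at x:
  At x: []r is false, <><>(([]<>q | <>r) -> s) is true, so []r -> <><>(([]<>q | <>r) -> s) is true.
    At x: []r requires r at every successor {u, v, w, x}.
      r fails at w, so []r is false at x.
    At x: <><>(([]<>q | <>r) -> s) requires <>(([]<>q | <>r) -> s) at some successor in {u, v, w, x}.
      <>(([]<>q | <>r) -> s) holds at u, so <><>(([]<>q | <>r) -> s) is true at x.
Satisfying worlds: {u, v, w, x, y, z}

u, v, w, x, y, z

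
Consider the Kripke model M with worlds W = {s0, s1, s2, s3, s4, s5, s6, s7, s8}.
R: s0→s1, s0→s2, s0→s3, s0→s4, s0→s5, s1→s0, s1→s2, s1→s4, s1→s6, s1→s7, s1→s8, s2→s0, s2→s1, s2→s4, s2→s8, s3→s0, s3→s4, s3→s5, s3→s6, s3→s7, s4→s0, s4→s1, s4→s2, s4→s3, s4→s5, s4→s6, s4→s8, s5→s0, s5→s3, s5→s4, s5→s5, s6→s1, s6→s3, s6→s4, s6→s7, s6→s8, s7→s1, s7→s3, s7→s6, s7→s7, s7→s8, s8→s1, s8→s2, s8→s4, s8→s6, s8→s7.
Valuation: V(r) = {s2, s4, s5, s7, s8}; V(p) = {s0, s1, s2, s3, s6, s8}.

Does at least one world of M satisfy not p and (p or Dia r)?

Yes

Let φ = not p and (p or Dia r). Evaluate φ at each world:
  s0 (successors {s1, s2, s3, s4, s5}): φ is false.
  s1 (successors {s0, s2, s4, s6, s7, s8}): φ is false.
  s2 (successors {s0, s1, s4, s8}): φ is false.
  s3 (successors {s0, s4, s5, s6, s7}): φ is false.
  s4 (successors {s0, s1, s2, s3, s5, s6, s8}): φ is true.
  s5 (successors {s0, s3, s4, s5}): φ is true.
  s6 (successors {s1, s3, s4, s7, s8}): φ is false.
  s7 (successors {s1, s3, s6, s7, s8}): φ is true.
  s8 (successors {s1, s2, s4, s6, s7}): φ is false.
Detail at s4 (witness):
  At s4: not p is true, p or Dia r is true, so not p and (p or Dia r) is true.
    At s4: p is false, Dia r is true, so p or Dia r is true.
      At s4: Dia r requires r at some successor in {s0, s1, s2, s3, s5, s6, s8}.
        r holds at s2, so Dia r is true at s4.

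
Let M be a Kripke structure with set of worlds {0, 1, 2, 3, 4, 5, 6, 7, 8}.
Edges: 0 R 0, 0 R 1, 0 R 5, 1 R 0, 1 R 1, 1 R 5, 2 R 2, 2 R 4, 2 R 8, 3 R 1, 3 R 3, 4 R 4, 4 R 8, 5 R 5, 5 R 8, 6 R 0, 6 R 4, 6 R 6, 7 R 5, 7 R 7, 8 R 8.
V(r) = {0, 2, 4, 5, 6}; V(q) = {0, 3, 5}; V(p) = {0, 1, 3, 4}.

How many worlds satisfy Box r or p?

Let φ = Box r or p. Evaluate φ at each world:
  0 (successors {0, 1, 5}): φ is true.
  1 (successors {0, 1, 5}): φ is true.
  2 (successors {2, 4, 8}): φ is false.
  3 (successors {1, 3}): φ is true.
  4 (successors {4, 8}): φ is true.
  5 (successors {5, 8}): φ is false.
  6 (successors {0, 4, 6}): φ is true.
  7 (successors {5, 7}): φ is false.
  8 (successors {8}): φ is false.
For instance, at 8:
  At 8: Box r is false, p is false, so Box r or p is false.
    At 8: Box r requires r at every successor {8}.
      r fails at 8, so Box r is false at 8.
Satisfying worlds: {0, 1, 3, 4, 6}

5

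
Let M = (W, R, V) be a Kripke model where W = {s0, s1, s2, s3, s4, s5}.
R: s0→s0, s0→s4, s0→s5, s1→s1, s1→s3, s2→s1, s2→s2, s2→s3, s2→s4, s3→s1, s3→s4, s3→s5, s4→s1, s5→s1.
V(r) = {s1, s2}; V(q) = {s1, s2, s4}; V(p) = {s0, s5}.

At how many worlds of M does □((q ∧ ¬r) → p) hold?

Recall that □ψ holds at a world iff ψ holds at every accessible world, and ◇ψ holds iff ψ holds at some accessible world.
Let φ = □((q ∧ ¬r) → p). Evaluate φ at each world:
  s0 (successors {s0, s4, s5}): φ is false.
  s1 (successors {s1, s3}): φ is true.
  s2 (successors {s1, s2, s3, s4}): φ is false.
  s3 (successors {s1, s4, s5}): φ is false.
  s4 (successors {s1}): φ is true.
  s5 (successors {s1}): φ is true.
For instance, at s3:
  At s3: □((q ∧ ¬r) → p) requires (q ∧ ¬r) → p at every successor {s1, s4, s5}.
    (q ∧ ¬r) → p fails at s4, so □((q ∧ ¬r) → p) is false at s3.
Satisfying worlds: {s1, s4, s5}

3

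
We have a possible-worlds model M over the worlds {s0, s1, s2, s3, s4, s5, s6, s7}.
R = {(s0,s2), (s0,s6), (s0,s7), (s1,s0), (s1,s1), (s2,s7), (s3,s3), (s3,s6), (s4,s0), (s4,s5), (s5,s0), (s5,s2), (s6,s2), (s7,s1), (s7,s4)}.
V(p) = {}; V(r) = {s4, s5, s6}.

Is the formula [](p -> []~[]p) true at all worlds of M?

Let φ = [](p -> []~[]p). Evaluate φ at each world:
  s0 (successors {s2, s6, s7}): φ is true.
  s1 (successors {s0, s1}): φ is true.
  s2 (successors {s7}): φ is true.
  s3 (successors {s3, s6}): φ is true.
  s4 (successors {s0, s5}): φ is true.
  s5 (successors {s0, s2}): φ is true.
  s6 (successors {s2}): φ is true.
  s7 (successors {s1, s4}): φ is true.
For instance, at s3:
  At s3: [](p -> []~[]p) requires p -> []~[]p at every successor {s3, s6}.
      At s3: p is false, []~[]p is true, so p -> []~[]p is true.
      At s6: p is false, []~[]p is true, so p -> []~[]p is true.
  So [](p -> []~[]p) is true at s3.

Yes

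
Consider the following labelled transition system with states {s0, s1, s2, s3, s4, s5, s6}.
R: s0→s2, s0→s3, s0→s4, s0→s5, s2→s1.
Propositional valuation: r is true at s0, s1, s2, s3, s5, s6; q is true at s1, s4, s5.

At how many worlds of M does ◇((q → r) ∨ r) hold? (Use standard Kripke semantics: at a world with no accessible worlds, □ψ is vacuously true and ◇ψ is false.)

Let φ = ◇((q → r) ∨ r). Evaluate φ at each world:
  s0 (successors {s2, s3, s4, s5}): φ is true.
  s1 (successors ∅): φ is false.
  s2 (successors {s1}): φ is true.
  s3 (successors ∅): φ is false.
  s4 (successors ∅): φ is false.
  s5 (successors ∅): φ is false.
  s6 (successors ∅): φ is false.
For instance, at s2:
  At s2: ◇((q → r) ∨ r) requires (q → r) ∨ r at some successor in {s1}.
    (q → r) ∨ r holds at s1, so ◇((q → r) ∨ r) is true at s2.
Satisfying worlds: {s0, s2}

2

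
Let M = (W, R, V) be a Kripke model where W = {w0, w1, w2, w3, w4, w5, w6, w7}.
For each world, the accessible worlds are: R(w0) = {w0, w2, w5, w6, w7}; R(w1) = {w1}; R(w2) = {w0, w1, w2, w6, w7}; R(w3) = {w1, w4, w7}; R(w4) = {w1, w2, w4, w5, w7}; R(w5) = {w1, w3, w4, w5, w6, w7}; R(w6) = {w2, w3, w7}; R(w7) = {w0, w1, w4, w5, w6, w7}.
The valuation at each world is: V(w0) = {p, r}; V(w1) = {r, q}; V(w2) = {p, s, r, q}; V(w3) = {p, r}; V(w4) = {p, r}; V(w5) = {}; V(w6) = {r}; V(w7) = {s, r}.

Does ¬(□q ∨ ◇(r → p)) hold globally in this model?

Let φ = ¬(□q ∨ ◇(r → p)). Evaluate φ at each world:
  w0 (successors {w0, w2, w5, w6, w7}): φ is false.
  w1 (successors {w1}): φ is false.
  w2 (successors {w0, w1, w2, w6, w7}): φ is false.
  w3 (successors {w1, w4, w7}): φ is false.
  w4 (successors {w1, w2, w4, w5, w7}): φ is false.
  w5 (successors {w1, w3, w4, w5, w6, w7}): φ is false.
  w6 (successors {w2, w3, w7}): φ is false.
  w7 (successors {w0, w1, w4, w5, w6, w7}): φ is false.
Detail at w0 (counterexample):
  At w0: □q ∨ ◇(r → p) is true, so ¬(□q ∨ ◇(r → p)) is false.
    At w0: □q is false, ◇(r → p) is true, so □q ∨ ◇(r → p) is true.
      At w0: □q requires q at every successor {w0, w2, w5, w6, w7}.
        q fails at w0, so □q is false at w0.
      At w0: ◇(r → p) requires r → p at some successor in {w0, w2, w5, w6, w7}.
        r → p holds at w0, so ◇(r → p) is true at w0.

No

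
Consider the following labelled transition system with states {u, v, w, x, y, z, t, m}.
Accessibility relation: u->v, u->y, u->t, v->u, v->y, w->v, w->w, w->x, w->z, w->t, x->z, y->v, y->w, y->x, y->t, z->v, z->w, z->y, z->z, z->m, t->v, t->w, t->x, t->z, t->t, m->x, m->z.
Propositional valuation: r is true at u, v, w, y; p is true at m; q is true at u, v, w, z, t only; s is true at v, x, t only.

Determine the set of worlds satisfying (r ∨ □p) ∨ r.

u, v, w, y

Let φ = (r ∨ □p) ∨ r. Evaluate φ at each world:
  u (successors {v, y, t}): φ is true.
  v (successors {u, y}): φ is true.
  w (successors {v, w, x, z, t}): φ is true.
  x (successors {z}): φ is false.
  y (successors {v, w, x, t}): φ is true.
  z (successors {v, w, y, z, m}): φ is false.
  t (successors {v, w, x, z, t}): φ is false.
  m (successors {x, z}): φ is false.
For instance, at u:
  At u: r ∨ □p is true, r is true, so (r ∨ □p) ∨ r is true.
    At u: r is true, □p is false, so r ∨ □p is true.
      At u: □p requires p at every successor {v, y, t}.
        p fails at v, so □p is false at u.
Satisfying worlds: {u, v, w, y}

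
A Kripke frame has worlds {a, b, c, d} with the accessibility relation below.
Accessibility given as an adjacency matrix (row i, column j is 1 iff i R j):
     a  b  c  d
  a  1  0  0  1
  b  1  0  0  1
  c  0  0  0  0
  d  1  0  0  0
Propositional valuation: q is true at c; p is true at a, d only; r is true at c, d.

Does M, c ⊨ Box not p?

Yes

Recall that Box ψ holds at a world iff ψ holds at every accessible world, and Dia ψ holds iff ψ holds at some accessible world.
At c: no accessible worlds, so Box not p holds vacuously.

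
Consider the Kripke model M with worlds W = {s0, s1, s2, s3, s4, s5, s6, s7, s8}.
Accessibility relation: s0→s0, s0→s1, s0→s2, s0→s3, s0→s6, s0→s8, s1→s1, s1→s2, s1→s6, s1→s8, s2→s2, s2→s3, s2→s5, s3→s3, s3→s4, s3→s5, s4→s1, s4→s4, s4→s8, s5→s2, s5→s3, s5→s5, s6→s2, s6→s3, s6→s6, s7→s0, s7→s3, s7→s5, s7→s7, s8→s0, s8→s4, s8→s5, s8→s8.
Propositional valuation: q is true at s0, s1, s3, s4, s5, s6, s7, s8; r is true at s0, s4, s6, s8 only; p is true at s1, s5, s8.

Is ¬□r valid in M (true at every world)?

Yes

Let φ = ¬□r. Evaluate φ at each world:
  s0 (successors {s0, s1, s2, s3, s6, s8}): φ is true.
  s1 (successors {s1, s2, s6, s8}): φ is true.
  s2 (successors {s2, s3, s5}): φ is true.
  s3 (successors {s3, s4, s5}): φ is true.
  s4 (successors {s1, s4, s8}): φ is true.
  s5 (successors {s2, s3, s5}): φ is true.
  s6 (successors {s2, s3, s6}): φ is true.
  s7 (successors {s0, s3, s5, s7}): φ is true.
  s8 (successors {s0, s4, s5, s8}): φ is true.
For instance, at s4:
  At s4: □r is false, so ¬□r is true.
    At s4: □r requires r at every successor {s1, s4, s8}.
      r fails at s1, so □r is false at s4.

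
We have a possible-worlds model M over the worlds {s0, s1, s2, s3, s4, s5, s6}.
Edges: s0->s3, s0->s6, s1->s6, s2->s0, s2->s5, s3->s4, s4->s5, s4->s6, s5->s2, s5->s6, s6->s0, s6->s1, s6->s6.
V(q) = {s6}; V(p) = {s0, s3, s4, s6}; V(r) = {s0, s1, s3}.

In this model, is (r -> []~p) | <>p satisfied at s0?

At s0: r -> []~p is false, <>p is true, so (r -> []~p) | <>p is true.
  At s0: r is true, []~p is false, so r -> []~p is false.
    At s0: []~p requires ~p at every successor {s3, s6}.
      ~p fails at s3, so []~p is false at s0.
  At s0: <>p requires p at some successor in {s3, s6}.
    p holds at s3, so <>p is true at s0.

Yes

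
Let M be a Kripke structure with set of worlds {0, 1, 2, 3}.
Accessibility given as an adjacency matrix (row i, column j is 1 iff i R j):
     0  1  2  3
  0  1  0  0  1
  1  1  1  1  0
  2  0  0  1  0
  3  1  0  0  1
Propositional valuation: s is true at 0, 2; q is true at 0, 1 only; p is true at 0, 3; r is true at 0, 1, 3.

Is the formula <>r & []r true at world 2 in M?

Recall that []ψ holds at a world iff ψ holds at every accessible world, and <>ψ holds iff ψ holds at some accessible world.
At 2: <>r is false, []r is false, so <>r & []r is false.
  At 2: <>r requires r at some successor in {2}.
    At 2: r is false.
  So <>r is false at 2.
  At 2: []r requires r at every successor {2}.
    r fails at 2, so []r is false at 2.

No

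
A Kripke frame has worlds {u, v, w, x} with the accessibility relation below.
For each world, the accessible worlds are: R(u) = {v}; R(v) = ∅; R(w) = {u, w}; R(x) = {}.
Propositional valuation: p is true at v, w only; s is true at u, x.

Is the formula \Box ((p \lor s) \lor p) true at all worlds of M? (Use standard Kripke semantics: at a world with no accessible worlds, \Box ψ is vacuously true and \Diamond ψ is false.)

Yes

Let φ = \Box ((p \lor s) \lor p). Evaluate φ at each world:
  u (successors {v}): φ is true.
  v (successors ∅): φ is true.
  w (successors {u, w}): φ is true.
  x (successors ∅): φ is true.
For instance, at w:
  At w: \Box ((p \lor s) \lor p) requires (p \lor s) \lor p at every successor {u, w}.
    At u: (p \lor s) \lor p is true.
    At w: (p \lor s) \lor p is true.
  So \Box ((p \lor s) \lor p) is true at w.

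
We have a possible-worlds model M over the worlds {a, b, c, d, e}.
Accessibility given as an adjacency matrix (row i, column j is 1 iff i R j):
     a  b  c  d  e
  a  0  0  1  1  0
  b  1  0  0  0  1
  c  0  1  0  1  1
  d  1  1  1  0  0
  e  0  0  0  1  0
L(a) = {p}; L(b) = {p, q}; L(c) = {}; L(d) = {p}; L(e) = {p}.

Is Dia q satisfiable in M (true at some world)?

Yes

Let φ = Dia q. Evaluate φ at each world:
  a (successors {c, d}): φ is false.
  b (successors {a, e}): φ is false.
  c (successors {b, d, e}): φ is true.
  d (successors {a, b, c}): φ is true.
  e (successors {d}): φ is false.
Detail at c (witness):
  At c: Dia q requires q at some successor in {b, d, e}.
    q holds at b, so Dia q is true at c.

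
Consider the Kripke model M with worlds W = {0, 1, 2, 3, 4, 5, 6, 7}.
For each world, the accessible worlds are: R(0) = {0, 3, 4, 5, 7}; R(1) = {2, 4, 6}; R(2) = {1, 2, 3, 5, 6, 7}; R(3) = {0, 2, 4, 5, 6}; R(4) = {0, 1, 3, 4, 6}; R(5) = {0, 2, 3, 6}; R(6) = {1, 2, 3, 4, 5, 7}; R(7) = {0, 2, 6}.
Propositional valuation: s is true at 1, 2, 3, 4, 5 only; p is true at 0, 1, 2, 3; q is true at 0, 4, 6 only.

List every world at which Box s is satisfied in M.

none

Let φ = Box s. Evaluate φ at each world:
  0 (successors {0, 3, 4, 5, 7}): φ is false.
  1 (successors {2, 4, 6}): φ is false.
  2 (successors {1, 2, 3, 5, 6, 7}): φ is false.
  3 (successors {0, 2, 4, 5, 6}): φ is false.
  4 (successors {0, 1, 3, 4, 6}): φ is false.
  5 (successors {0, 2, 3, 6}): φ is false.
  6 (successors {1, 2, 3, 4, 5, 7}): φ is false.
  7 (successors {0, 2, 6}): φ is false.
For instance, at 7:
  At 7: Box s requires s at every successor {0, 2, 6}.
    s fails at 0, so Box s is false at 7.
Satisfying worlds: none.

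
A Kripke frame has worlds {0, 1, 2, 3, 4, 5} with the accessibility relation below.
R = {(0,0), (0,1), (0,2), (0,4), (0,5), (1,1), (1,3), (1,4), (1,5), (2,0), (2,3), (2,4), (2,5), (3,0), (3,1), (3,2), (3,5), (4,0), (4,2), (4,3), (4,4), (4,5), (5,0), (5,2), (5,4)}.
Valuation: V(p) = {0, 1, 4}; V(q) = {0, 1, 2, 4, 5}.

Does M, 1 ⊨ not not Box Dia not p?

Yes

Recall that Box ψ holds at a world iff ψ holds at every accessible world, and Dia ψ holds iff ψ holds at some accessible world.
At 1: not Box Dia not p is false, so not not Box Dia not p is true.
  At 1: Box Dia not p is true, so not Box Dia not p is false.
    At 1: Box Dia not p requires Dia not p at every successor {1, 3, 4, 5}.
      At 1: Dia not p is true.
      At 3: Dia not p is true.
      At 4: Dia not p is true.
      At 5: Dia not p is true.
    So Box Dia not p is true at 1.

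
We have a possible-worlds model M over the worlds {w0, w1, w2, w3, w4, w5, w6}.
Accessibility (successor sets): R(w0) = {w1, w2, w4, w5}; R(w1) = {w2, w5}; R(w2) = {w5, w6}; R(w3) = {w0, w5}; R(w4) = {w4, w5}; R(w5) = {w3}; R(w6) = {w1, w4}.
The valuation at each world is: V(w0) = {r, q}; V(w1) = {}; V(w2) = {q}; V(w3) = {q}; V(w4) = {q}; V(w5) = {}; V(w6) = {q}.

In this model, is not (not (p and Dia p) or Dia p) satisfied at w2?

At w2: not (p and Dia p) or Dia p is true, so not (not (p and Dia p) or Dia p) is false.
  At w2: not (p and Dia p) is true, Dia p is false, so not (p and Dia p) or Dia p is true.
    At w2: p and Dia p is false, so not (p and Dia p) is true.
      At w2: p is false, Dia p is false, so p and Dia p is false.
    At w2: Dia p requires p at some successor in {w5, w6}.
      At w5: p is false.
      At w6: p is false.
    So Dia p is false at w2.

No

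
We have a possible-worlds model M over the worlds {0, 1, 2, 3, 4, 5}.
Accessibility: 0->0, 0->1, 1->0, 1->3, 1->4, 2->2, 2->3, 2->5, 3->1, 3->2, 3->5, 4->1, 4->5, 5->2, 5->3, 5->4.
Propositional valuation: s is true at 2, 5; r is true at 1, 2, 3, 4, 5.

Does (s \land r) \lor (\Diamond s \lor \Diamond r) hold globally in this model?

Yes

Let φ = (s \land r) \lor (\Diamond s \lor \Diamond r). Evaluate φ at each world:
  0 (successors {0, 1}): φ is true.
  1 (successors {0, 3, 4}): φ is true.
  2 (successors {2, 3, 5}): φ is true.
  3 (successors {1, 2, 5}): φ is true.
  4 (successors {1, 5}): φ is true.
  5 (successors {2, 3, 4}): φ is true.
For instance, at 0:
  At 0: s \land r is false, \Diamond s \lor \Diamond r is true, so (s \land r) \lor (\Diamond s \lor \Diamond r) is true.
    At 0: \Diamond s is false, \Diamond r is true, so \Diamond s \lor \Diamond r is true.
      At 0: \Diamond s requires s at some successor in {0, 1}.
        At 0: s is false.
        At 1: s is false.
      So \Diamond s is false at 0.
      At 0: \Diamond r requires r at some successor in {0, 1}.
        r holds at 1, so \Diamond r is true at 0.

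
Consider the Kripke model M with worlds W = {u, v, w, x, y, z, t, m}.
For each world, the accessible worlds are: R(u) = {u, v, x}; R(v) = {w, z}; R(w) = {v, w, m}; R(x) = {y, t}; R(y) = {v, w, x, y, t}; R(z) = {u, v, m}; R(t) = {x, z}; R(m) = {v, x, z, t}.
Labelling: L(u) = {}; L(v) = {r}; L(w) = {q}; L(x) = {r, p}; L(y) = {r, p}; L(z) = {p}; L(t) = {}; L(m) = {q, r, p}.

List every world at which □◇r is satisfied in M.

v, x, t

Let φ = □◇r. Evaluate φ at each world:
  u (successors {u, v, x}): φ is false.
  v (successors {w, z}): φ is true.
  w (successors {v, w, m}): φ is false.
  x (successors {y, t}): φ is true.
  y (successors {v, w, x, y, t}): φ is false.
  z (successors {u, v, m}): φ is false.
  t (successors {x, z}): φ is true.
  m (successors {v, x, z, t}): φ is false.
For instance, at x:
  At x: □◇r requires ◇r at every successor {y, t}.
      At y: ◇r requires r at some successor in {v, w, x, y, t}.
        r holds at v, so ◇r is true at y.
      At t: ◇r requires r at some successor in {x, z}.
        r holds at x, so ◇r is true at t.
  So □◇r is true at x.
Satisfying worlds: {v, x, t}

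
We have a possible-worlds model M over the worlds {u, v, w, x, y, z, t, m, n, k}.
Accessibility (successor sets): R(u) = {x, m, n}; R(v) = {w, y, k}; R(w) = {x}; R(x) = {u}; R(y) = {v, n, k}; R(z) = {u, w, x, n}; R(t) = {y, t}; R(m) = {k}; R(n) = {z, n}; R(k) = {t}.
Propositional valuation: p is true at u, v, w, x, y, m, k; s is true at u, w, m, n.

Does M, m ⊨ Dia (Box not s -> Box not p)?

Yes

At m: Dia (Box not s -> Box not p) requires Box not s -> Box not p at some successor in {k}.
  Box not s -> Box not p holds at k, so Dia (Box not s -> Box not p) is true at m.
    At k: Box not s is true, Box not p is true, so Box not s -> Box not p is true.
      At k: Box not s requires not s at every successor {t}.
        At t: not s is true.
      So Box not s is true at k.
      At k: Box not p requires not p at every successor {t}.
        At t: not p is true.
      So Box not p is true at k.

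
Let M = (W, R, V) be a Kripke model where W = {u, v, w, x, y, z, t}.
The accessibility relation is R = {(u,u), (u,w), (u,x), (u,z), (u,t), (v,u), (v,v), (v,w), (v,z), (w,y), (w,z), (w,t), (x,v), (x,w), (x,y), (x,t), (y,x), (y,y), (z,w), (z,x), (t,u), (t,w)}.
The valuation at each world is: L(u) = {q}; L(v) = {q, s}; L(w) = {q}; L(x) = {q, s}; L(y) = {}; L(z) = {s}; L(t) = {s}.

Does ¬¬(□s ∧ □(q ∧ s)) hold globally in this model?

No

Let φ = ¬¬(□s ∧ □(q ∧ s)). Evaluate φ at each world:
  u (successors {u, w, x, z, t}): φ is false.
  v (successors {u, v, w, z}): φ is false.
  w (successors {y, z, t}): φ is false.
  x (successors {v, w, y, t}): φ is false.
  y (successors {x, y}): φ is false.
  z (successors {w, x}): φ is false.
  t (successors {u, w}): φ is false.
Detail at u (counterexample):
  At u: ¬(□s ∧ □(q ∧ s)) is true, so ¬¬(□s ∧ □(q ∧ s)) is false.
    At u: □s ∧ □(q ∧ s) is false, so ¬(□s ∧ □(q ∧ s)) is true.
      At u: □s is false, □(q ∧ s) is false, so □s ∧ □(q ∧ s) is false.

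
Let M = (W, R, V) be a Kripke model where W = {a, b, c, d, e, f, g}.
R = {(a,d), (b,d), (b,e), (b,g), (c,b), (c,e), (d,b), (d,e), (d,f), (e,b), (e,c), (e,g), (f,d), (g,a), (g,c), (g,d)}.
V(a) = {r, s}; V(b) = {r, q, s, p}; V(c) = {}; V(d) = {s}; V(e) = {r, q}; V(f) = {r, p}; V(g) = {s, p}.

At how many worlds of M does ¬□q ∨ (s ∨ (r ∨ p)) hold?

Let φ = ¬□q ∨ (s ∨ (r ∨ p)). Evaluate φ at each world:
  a (successors {d}): φ is true.
  b (successors {d, e, g}): φ is true.
  c (successors {b, e}): φ is false.
  d (successors {b, e, f}): φ is true.
  e (successors {b, c, g}): φ is true.
  f (successors {d}): φ is true.
  g (successors {a, c, d}): φ is true.
For instance, at f:
  At f: ¬□q is true, s ∨ (r ∨ p) is true, so ¬□q ∨ (s ∨ (r ∨ p)) is true.
    At f: □q is false, so ¬□q is true.
      At f: □q requires q at every successor {d}.
        q fails at d, so □q is false at f.
Satisfying worlds: {a, b, d, e, f, g}

6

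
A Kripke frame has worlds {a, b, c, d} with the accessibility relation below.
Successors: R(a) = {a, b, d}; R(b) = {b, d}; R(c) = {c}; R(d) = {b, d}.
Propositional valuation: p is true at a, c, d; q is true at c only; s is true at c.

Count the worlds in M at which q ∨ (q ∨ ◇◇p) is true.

4

Let φ = q ∨ (q ∨ ◇◇p). Evaluate φ at each world:
  a (successors {a, b, d}): φ is true.
  b (successors {b, d}): φ is true.
  c (successors {c}): φ is true.
  d (successors {b, d}): φ is true.
For instance, at b:
  At b: q is false, q ∨ ◇◇p is true, so q ∨ (q ∨ ◇◇p) is true.
    At b: q is false, ◇◇p is true, so q ∨ ◇◇p is true.
      At b: ◇◇p requires ◇p at some successor in {b, d}.
        ◇p holds at b, so ◇◇p is true at b.
Satisfying worlds: {a, b, c, d}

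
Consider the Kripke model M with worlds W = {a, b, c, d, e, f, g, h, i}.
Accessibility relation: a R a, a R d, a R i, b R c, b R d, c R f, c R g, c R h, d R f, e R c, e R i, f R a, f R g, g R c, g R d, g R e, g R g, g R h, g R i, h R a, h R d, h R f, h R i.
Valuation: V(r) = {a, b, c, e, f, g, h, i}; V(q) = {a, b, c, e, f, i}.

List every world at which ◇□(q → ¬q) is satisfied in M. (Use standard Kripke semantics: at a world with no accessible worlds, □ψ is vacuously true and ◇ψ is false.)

a, e, g, h

Let φ = ◇□(q → ¬q). Evaluate φ at each world:
  a (successors {a, d, i}): φ is true.
  b (successors {c, d}): φ is false.
  c (successors {f, g, h}): φ is false.
  d (successors {f}): φ is false.
  e (successors {c, i}): φ is true.
  f (successors {a, g}): φ is false.
  g (successors {c, d, e, g, h, i}): φ is true.
  h (successors {a, d, f, i}): φ is true.
  i (successors ∅): φ is false.
For instance, at h:
  At h: ◇□(q → ¬q) requires □(q → ¬q) at some successor in {a, d, f, i}.
    □(q → ¬q) holds at i, so ◇□(q → ¬q) is true at h.
      At i: no accessible worlds, so □(q → ¬q) holds vacuously.
Satisfying worlds: {a, e, g, h}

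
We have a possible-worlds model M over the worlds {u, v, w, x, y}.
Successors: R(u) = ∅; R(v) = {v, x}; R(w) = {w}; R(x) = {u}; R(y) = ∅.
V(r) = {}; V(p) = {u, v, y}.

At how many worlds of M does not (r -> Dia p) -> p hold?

5

Let φ = not (r -> Dia p) -> p. Evaluate φ at each world:
  u (successors ∅): φ is true.
  v (successors {v, x}): φ is true.
  w (successors {w}): φ is true.
  x (successors {u}): φ is true.
  y (successors ∅): φ is true.
For instance, at w:
  At w: not (r -> Dia p) is false, p is false, so not (r -> Dia p) -> p is true.
    At w: r -> Dia p is true, so not (r -> Dia p) is false.
      At w: r is false, Dia p is false, so r -> Dia p is true.
Satisfying worlds: {u, v, w, x, y}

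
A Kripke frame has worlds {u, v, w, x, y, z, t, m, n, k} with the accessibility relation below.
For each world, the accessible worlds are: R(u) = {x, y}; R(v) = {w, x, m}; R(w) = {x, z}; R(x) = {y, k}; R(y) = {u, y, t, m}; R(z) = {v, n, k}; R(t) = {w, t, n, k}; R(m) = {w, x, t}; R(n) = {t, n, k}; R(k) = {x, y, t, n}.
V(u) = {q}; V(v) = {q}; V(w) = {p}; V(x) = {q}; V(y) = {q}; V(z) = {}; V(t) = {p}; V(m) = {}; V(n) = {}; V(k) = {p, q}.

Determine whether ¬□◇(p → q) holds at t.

No

Recall that □ψ holds at a world iff ψ holds at every accessible world, and ◇ψ holds iff ψ holds at some accessible world.
At t: □◇(p → q) is true, so ¬□◇(p → q) is false.
  At t: □◇(p → q) requires ◇(p → q) at every successor {w, t, n, k}.
    At w: ◇(p → q) is true.
    At t: ◇(p → q) is true.
    At n: ◇(p → q) is true.
    At k: ◇(p → q) is true.
  So □◇(p → q) is true at t.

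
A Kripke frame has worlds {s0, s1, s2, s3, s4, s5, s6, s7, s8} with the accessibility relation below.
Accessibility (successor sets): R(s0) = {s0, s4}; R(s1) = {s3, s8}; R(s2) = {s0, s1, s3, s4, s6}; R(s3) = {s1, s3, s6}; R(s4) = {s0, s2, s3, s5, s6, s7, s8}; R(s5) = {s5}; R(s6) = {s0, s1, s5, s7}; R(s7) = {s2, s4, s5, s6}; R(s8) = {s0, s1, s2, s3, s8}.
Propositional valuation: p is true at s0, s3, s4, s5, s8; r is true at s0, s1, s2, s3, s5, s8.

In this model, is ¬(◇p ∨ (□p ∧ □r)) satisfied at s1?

Recall that □ψ holds at a world iff ψ holds at every accessible world, and ◇ψ holds iff ψ holds at some accessible world.
At s1: ◇p ∨ (□p ∧ □r) is true, so ¬(◇p ∨ (□p ∧ □r)) is false.
  At s1: ◇p is true, □p ∧ □r is true, so ◇p ∨ (□p ∧ □r) is true.
    At s1: ◇p requires p at some successor in {s3, s8}.
      p holds at s3, so ◇p is true at s1.
    At s1: □p is true, □r is true, so □p ∧ □r is true.
      At s1: □p requires p at every successor {s3, s8}.
        At s3: p is true.
        At s8: p is true.
      So □p is true at s1.
      At s1: □r requires r at every successor {s3, s8}.
        At s3: r is true.
        At s8: r is true.
      So □r is true at s1.

No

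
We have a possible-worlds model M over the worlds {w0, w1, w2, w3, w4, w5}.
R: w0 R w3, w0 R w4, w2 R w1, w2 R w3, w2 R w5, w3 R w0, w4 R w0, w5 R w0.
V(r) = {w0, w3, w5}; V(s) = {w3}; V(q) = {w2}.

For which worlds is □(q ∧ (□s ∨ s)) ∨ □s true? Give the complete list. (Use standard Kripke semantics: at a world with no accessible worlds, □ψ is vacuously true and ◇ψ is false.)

Let φ = □(q ∧ (□s ∨ s)) ∨ □s. Evaluate φ at each world:
  w0 (successors {w3, w4}): φ is false.
  w1 (successors ∅): φ is true.
  w2 (successors {w1, w3, w5}): φ is false.
  w3 (successors {w0}): φ is false.
  w4 (successors {w0}): φ is false.
  w5 (successors {w0}): φ is false.
For instance, at w2:
  At w2: □(q ∧ (□s ∨ s)) is false, □s is false, so □(q ∧ (□s ∨ s)) ∨ □s is false.
    At w2: □(q ∧ (□s ∨ s)) requires q ∧ (□s ∨ s) at every successor {w1, w3, w5}.
      q ∧ (□s ∨ s) fails at w1, so □(q ∧ (□s ∨ s)) is false at w2.
    At w2: □s requires s at every successor {w1, w3, w5}.
      s fails at w1, so □s is false at w2.
Satisfying worlds: {w1}

w1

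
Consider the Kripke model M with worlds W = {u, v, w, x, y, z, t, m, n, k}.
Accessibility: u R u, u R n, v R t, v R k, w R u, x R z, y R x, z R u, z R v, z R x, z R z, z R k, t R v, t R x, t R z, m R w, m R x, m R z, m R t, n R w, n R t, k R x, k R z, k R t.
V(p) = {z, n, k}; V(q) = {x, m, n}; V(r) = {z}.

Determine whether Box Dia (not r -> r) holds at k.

Yes

Recall that Box ψ holds at a world iff ψ holds at every accessible world, and Dia ψ holds iff ψ holds at some accessible world.
At k: Box Dia (not r -> r) requires Dia (not r -> r) at every successor {x, z, t}.
    At x: Dia (not r -> r) requires not r -> r at some successor in {z}.
      not r -> r holds at z, so Dia (not r -> r) is true at x.
    At z: Dia (not r -> r) requires not r -> r at some successor in {u, v, x, z, k}.
      not r -> r holds at z, so Dia (not r -> r) is true at z.
    At t: Dia (not r -> r) requires not r -> r at some successor in {v, x, z}.
      not r -> r holds at z, so Dia (not r -> r) is true at t.
So Box Dia (not r -> r) is true at k.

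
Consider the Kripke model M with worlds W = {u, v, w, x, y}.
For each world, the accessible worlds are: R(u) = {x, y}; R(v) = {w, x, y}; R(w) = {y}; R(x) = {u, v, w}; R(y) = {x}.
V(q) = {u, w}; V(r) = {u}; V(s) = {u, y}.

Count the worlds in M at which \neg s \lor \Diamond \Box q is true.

Let φ = \neg s \lor \Diamond \Box q. Evaluate φ at each world:
  u (successors {x, y}): φ is false.
  v (successors {w, x, y}): φ is true.
  w (successors {y}): φ is true.
  x (successors {u, v, w}): φ is true.
  y (successors {x}): φ is false.
For instance, at u:
  At u: \neg s is false, \Diamond \Box q is false, so \neg s \lor \Diamond \Box q is false.
    At u: \Diamond \Box q requires \Box q at some successor in {x, y}.
      At x: \Box q is false.
      At y: \Box q is false.
    So \Diamond \Box q is false at u.
Satisfying worlds: {v, w, x}

3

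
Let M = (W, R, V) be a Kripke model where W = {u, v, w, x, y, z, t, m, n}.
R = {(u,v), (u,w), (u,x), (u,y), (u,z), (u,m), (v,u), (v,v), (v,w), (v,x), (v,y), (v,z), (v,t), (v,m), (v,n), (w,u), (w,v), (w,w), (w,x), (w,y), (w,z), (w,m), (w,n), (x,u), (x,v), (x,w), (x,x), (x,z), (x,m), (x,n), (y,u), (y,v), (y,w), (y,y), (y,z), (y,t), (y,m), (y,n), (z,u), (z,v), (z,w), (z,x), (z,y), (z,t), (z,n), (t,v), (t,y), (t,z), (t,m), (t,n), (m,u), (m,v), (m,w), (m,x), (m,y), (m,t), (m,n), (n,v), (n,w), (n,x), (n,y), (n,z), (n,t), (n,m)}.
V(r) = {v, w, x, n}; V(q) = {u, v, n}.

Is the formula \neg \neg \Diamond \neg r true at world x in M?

Yes

At x: \neg \Diamond \neg r is false, so \neg \neg \Diamond \neg r is true.
  At x: \Diamond \neg r is true, so \neg \Diamond \neg r is false.
    At x: \Diamond \neg r requires \neg r at some successor in {u, v, w, x, z, m, n}.
      \neg r holds at u, so \Diamond \neg r is true at x.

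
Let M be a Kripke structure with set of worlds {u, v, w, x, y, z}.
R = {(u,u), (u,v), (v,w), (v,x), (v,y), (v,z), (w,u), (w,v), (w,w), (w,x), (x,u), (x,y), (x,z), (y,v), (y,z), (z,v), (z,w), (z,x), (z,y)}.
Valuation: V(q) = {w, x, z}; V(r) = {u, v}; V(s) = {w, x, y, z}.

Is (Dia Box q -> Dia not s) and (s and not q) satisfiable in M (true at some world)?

Yes

Recall that Box ψ holds at a world iff ψ holds at every accessible world, and Dia ψ holds iff ψ holds at some accessible world.
Let φ = (Dia Box q -> Dia not s) and (s and not q). Evaluate φ at each world:
  u (successors {u, v}): φ is false.
  v (successors {w, x, y, z}): φ is false.
  w (successors {u, v, w, x}): φ is false.
  x (successors {u, y, z}): φ is false.
  y (successors {v, z}): φ is true.
  z (successors {v, w, x, y}): φ is false.
Detail at y (witness):
  At y: Dia Box q -> Dia not s is true, s and not q is true, so (Dia Box q -> Dia not s) and (s and not q) is true.
    At y: Dia Box q is false, Dia not s is true, so Dia Box q -> Dia not s is true.
      At y: Dia Box q requires Box q at some successor in {v, z}.
        At v: Box q is false.
        At z: Box q is false.
      So Dia Box q is false at y.
      At y: Dia not s requires not s at some successor in {v, z}.
        not s holds at v, so Dia not s is true at y.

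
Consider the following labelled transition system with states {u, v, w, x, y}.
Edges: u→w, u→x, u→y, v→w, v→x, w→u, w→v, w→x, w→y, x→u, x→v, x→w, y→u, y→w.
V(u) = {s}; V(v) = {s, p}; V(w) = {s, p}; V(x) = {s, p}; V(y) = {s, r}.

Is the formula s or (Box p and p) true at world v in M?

Yes

At v: s is true, Box p and p is true, so s or (Box p and p) is true.
  At v: Box p is true, p is true, so Box p and p is true.
    At v: Box p requires p at every successor {w, x}.
      At w: p is true.
      At x: p is true.
    So Box p is true at v.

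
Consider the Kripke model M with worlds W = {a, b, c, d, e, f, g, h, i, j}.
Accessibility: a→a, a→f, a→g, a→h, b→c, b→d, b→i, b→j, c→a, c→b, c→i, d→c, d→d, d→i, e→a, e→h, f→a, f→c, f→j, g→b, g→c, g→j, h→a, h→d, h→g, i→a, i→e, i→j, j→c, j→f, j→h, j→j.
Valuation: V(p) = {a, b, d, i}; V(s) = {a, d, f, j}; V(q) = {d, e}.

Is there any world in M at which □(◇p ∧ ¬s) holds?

Let φ = □(◇p ∧ ¬s). Evaluate φ at each world:
  a (successors {a, f, g, h}): φ is false.
  b (successors {c, d, i, j}): φ is false.
  c (successors {a, b, i}): φ is false.
  d (successors {c, d, i}): φ is false.
  e (successors {a, h}): φ is false.
  f (successors {a, c, j}): φ is false.
  g (successors {b, c, j}): φ is false.
  h (successors {a, d, g}): φ is false.
  i (successors {a, e, j}): φ is false.
  j (successors {c, f, h, j}): φ is false.
For instance, at j:
  At j: □(◇p ∧ ¬s) requires ◇p ∧ ¬s at every successor {c, f, h, j}.
    ◇p ∧ ¬s fails at f, so □(◇p ∧ ¬s) is false at j.
      At f: ◇p is true, ¬s is false, so ◇p ∧ ¬s is false.

No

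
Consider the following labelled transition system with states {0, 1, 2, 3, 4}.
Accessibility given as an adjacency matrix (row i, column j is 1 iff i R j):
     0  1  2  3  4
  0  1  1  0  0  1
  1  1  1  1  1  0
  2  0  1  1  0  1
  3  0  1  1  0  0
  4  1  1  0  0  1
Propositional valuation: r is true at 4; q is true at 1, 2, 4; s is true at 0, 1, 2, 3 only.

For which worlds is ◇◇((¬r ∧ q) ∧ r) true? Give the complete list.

none

Recall that ◇ψ holds at a world iff ψ holds at some accessible world.
Let φ = ◇◇((¬r ∧ q) ∧ r). Evaluate φ at each world:
  0 (successors {0, 1, 4}): φ is false.
  1 (successors {0, 1, 2, 3}): φ is false.
  2 (successors {1, 2, 4}): φ is false.
  3 (successors {1, 2}): φ is false.
  4 (successors {0, 1, 4}): φ is false.
For instance, at 3:
  At 3: ◇◇((¬r ∧ q) ∧ r) requires ◇((¬r ∧ q) ∧ r) at some successor in {1, 2}.
    At 1: ◇((¬r ∧ q) ∧ r) is false.
    At 2: ◇((¬r ∧ q) ∧ r) is false.
  So ◇◇((¬r ∧ q) ∧ r) is false at 3.
Satisfying worlds: none.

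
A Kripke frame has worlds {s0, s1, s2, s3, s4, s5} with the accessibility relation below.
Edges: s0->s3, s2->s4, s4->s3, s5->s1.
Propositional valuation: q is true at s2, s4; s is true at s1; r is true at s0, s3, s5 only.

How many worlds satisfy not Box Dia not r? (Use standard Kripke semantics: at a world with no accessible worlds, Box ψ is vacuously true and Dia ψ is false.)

Let φ = not Box Dia not r. Evaluate φ at each world:
  s0 (successors {s3}): φ is true.
  s1 (successors ∅): φ is false.
  s2 (successors {s4}): φ is true.
  s3 (successors ∅): φ is false.
  s4 (successors {s3}): φ is true.
  s5 (successors {s1}): φ is true.
For instance, at s2:
  At s2: Box Dia not r is false, so not Box Dia not r is true.
    At s2: Box Dia not r requires Dia not r at every successor {s4}.
      Dia not r fails at s4, so Box Dia not r is false at s2.
Satisfying worlds: {s0, s2, s4, s5}

4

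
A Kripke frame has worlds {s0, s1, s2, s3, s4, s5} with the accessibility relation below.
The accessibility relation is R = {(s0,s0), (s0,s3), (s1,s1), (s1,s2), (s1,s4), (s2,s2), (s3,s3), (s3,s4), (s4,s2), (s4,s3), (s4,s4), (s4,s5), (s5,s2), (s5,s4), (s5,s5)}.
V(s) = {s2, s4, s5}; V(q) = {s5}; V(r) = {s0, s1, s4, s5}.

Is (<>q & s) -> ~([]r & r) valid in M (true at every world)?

Yes

Let φ = (<>q & s) -> ~([]r & r). Evaluate φ at each world:
  s0 (successors {s0, s3}): φ is true.
  s1 (successors {s1, s2, s4}): φ is true.
  s2 (successors {s2}): φ is true.
  s3 (successors {s3, s4}): φ is true.
  s4 (successors {s2, s3, s4, s5}): φ is true.
  s5 (successors {s2, s4, s5}): φ is true.
For instance, at s0:
  At s0: <>q & s is false, ~([]r & r) is true, so (<>q & s) -> ~([]r & r) is true.
    At s0: <>q is false, s is false, so <>q & s is false.
      At s0: <>q requires q at some successor in {s0, s3}.
        At s0: q is false.
        At s3: q is false.
      So <>q is false at s0.
    At s0: []r & r is false, so ~([]r & r) is true.
      At s0: []r is false, r is true, so []r & r is false.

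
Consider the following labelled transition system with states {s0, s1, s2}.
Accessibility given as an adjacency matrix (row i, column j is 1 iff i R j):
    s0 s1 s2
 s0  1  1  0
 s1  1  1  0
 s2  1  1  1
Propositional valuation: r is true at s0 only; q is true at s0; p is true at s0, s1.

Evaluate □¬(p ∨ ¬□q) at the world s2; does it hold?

No

At s2: □¬(p ∨ ¬□q) requires ¬(p ∨ ¬□q) at every successor {s0, s1, s2}.
  ¬(p ∨ ¬□q) fails at s0, so □¬(p ∨ ¬□q) is false at s2.
    At s0: p ∨ ¬□q is true, so ¬(p ∨ ¬□q) is false.
      At s0: p is true, ¬□q is true, so p ∨ ¬□q is true.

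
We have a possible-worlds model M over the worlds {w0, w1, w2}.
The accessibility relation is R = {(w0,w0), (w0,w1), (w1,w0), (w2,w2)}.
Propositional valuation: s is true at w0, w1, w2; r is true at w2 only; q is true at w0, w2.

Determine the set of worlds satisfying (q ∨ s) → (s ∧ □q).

Let φ = (q ∨ s) → (s ∧ □q). Evaluate φ at each world:
  w0 (successors {w0, w1}): φ is false.
  w1 (successors {w0}): φ is true.
  w2 (successors {w2}): φ is true.
For instance, at w0:
  At w0: q ∨ s is true, s ∧ □q is false, so (q ∨ s) → (s ∧ □q) is false.
    At w0: s is true, □q is false, so s ∧ □q is false.
      At w0: □q requires q at every successor {w0, w1}.
        q fails at w1, so □q is false at w0.
Satisfying worlds: {w1, w2}

w1, w2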